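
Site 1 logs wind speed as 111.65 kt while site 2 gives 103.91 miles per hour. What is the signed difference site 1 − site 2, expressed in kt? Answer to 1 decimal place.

21.4 kt

site 2: 103.91 mph = 90.295 kt.
Difference: 111.650 − 90.295 = 21.4 kt.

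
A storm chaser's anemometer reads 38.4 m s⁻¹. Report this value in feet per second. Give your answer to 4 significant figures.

1 m/s = 3.28084 ft/s, so 38.4 × 3.28084 = 126.0 ft/s.

126.0 ft/s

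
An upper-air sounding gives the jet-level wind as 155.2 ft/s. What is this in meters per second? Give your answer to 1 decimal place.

47.3 m/s

1 ft/s = 0.3048 m/s, so 155.2 × 0.3048 = 47.3 m/s.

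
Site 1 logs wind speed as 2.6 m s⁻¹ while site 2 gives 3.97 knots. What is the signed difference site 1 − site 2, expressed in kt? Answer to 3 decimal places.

site 1: 2.6 m/s = 5.05400 kt.
Difference: 5.05400 − 3.97000 = 1.084 kt.

1.084 kt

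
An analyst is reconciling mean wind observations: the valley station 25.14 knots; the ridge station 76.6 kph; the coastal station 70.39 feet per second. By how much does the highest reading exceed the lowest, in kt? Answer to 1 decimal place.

16.6 kt

the ridge station: 76.6 km/h = 41.361 kt.
the coastal station: 70.39 ft/s = 41.705 kt.
Spread: 41.705 − 25.140 = 16.6 kt.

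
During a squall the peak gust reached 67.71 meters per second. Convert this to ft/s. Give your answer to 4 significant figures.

1 m/s = 3.28084 ft/s, so 67.71 × 3.28084 = 222.1 ft/s.

222.1 ft/s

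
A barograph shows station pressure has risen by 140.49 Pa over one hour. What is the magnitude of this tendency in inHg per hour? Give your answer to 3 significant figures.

140.49 Pa / 1 h × 0.0002953 inHg/Pa = 0.0415 inHg/h.

0.0415 inHg per hour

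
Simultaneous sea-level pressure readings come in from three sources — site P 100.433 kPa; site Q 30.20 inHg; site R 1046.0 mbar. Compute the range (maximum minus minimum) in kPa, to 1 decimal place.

site Q: 30.20 inHg = 102.269 kPa.
site R: 1046.0 mb = 104.600 kPa.
Spread: 104.600 − 100.433 = 4.2 kPa.

4.2 kPa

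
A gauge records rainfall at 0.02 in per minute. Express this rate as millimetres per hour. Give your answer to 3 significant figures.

30.5 mm/hour

0.02 in/minute × 25.4 mm/in × 60 minute/hour = 30.5 mm/hour.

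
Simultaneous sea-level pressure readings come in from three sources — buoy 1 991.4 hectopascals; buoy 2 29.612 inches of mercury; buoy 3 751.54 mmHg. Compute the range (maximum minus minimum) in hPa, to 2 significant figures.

11 hPa

buoy 2: 29.612 inHg = 1002.78 hPa.
buoy 3: 751.54 mmHg = 1001.97 hPa.
Spread: 1002.78 − 991.40 = 11 hPa.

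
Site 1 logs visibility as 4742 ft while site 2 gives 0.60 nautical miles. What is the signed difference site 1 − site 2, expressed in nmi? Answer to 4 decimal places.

0.1804 nmi

site 1: 4742 ft = 0.780433 nmi.
Difference: 0.780433 − 0.600000 = 0.1804 nmi.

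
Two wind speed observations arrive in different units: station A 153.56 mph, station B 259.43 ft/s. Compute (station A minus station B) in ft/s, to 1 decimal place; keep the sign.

station A: 153.56 mph = 225.221 ft/s.
Difference: 225.221 − 259.430 = -34.2 ft/s.

-34.2 ft/s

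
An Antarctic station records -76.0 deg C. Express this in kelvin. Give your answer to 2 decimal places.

K = -76.0 + 273.15 = 197.15 K.

197.15 K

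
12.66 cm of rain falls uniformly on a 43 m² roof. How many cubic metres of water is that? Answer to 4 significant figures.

Depth: 12.66 cm × 10 = 126.6 mm.
1 mm over 1 m² is 1 L, so volume = 126.6 × 43 = 5443.8 L = 5.444 m³.

5.444 cubic metres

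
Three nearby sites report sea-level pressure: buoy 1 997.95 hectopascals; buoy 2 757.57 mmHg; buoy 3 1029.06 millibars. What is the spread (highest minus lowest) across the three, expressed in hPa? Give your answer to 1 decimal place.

31.1 hPa

buoy 2: 757.57 mmHg = 1010.010 hPa.
buoy 3: 1029.06 mb = 1029.060 hPa.
Spread: 1029.060 − 997.950 = 31.1 hPa.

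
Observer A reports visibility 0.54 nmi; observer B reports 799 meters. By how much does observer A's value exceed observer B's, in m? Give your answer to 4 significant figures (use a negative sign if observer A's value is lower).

observer A: 0.54 nmi = 1000.080 m.
Difference: 1000.080 − 799.000 = 201.1 m.

201.1 m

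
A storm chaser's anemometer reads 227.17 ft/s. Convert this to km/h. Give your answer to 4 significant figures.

249.3 km/h

1 ft/s = 1.09728 km/h, so 227.17 × 1.09728 = 249.3 km/h.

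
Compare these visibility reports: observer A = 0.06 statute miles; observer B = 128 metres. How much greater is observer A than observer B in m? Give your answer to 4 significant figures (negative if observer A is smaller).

-31.44 m

observer A: 0.06 SM = 96.5606 m.
Difference: 96.5606 − 128.0000 = -31.44 m.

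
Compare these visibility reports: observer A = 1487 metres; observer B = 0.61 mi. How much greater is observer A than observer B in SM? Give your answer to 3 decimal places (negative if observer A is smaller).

observer A: 1487 m = 0.92398 SM.
Difference: 0.92398 − 0.61000 = 0.314 SM.

0.314 SM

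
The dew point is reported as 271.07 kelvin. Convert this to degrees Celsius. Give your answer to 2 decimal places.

°C = 271.07 − 273.15 = -2.08 °C.

-2.08 °C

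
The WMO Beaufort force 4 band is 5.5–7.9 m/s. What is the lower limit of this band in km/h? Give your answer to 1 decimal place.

5.5–7.9 m/s × 3.6 = 19.8–28.4 km/h.

19.8 km/h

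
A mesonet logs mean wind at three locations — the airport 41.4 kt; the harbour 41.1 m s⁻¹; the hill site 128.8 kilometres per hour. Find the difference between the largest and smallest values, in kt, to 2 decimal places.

the harbour: 41.1 m/s = 79.8920 kt.
the hill site: 128.8 km/h = 69.5464 kt.
Spread: 79.8920 − 41.4000 = 38.49 kt.

38.49 kt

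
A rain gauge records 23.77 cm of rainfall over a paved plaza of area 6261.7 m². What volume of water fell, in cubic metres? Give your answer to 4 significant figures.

Depth: 23.77 cm × 10 = 237.7 mm.
1 mm over 1 m² is 1 L, so volume = 237.7 × 6261.7 = 1488406.1 L = 1488 m³.

1488 cubic metres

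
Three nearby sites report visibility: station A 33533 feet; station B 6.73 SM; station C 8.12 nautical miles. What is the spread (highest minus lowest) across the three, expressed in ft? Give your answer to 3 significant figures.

15800 ft

station B: 6.73 SM = 35534.40 ft.
station C: 8.12 nmi = 49338.06 ft.
Spread: 49338.06 − 33533.00 = 15800 ft.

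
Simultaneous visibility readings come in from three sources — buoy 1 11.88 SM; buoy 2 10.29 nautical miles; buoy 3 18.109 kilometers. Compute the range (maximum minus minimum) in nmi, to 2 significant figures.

buoy 1: 11.88 SM = 10.3234 nmi.
buoy 3: 18.109 km = 9.7781 nmi.
Spread: 10.3234 − 9.7781 = 0.55 nmi.

0.55 nmi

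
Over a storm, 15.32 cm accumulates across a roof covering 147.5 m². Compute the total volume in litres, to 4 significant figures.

Depth: 15.32 cm × 10 = 153.2 mm.
1 mm over 1 m² is 1 L, so volume = 153.2 × 147.5 = 22597 L ≈ 22600 L.

22600 litres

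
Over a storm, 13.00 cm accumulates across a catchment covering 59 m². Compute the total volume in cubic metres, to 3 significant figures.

Depth: 13.00 cm × 10 = 130 mm.
1 mm over 1 m² is 1 L, so volume = 130 × 59 = 7670 L = 7.67 m³.

7.67 cubic metres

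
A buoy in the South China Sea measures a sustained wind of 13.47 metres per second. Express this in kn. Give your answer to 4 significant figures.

1 m/s = 1.94384 kt, so 13.47 × 1.94384 = 26.18 kt.

26.18 kt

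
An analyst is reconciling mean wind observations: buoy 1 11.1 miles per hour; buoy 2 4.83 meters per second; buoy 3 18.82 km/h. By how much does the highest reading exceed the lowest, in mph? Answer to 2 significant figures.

buoy 2: 4.83 m/s = 10.8044 mph.
buoy 3: 18.82 km/h = 11.6942 mph.
Spread: 11.6942 − 10.8044 = 0.89 mph.

0.89 mph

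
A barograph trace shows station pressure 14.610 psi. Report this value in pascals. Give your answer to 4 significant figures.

1 psi = 6894.76 Pa, so 14.610 × 6894.76 = 100700 Pa.

100700 Pa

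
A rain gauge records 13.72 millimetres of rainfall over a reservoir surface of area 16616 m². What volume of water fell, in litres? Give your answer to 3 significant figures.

228000 litres

1 mm over 1 m² is 1 L, so volume = 13.72 × 16616 = 227971.52 L ≈ 228000 L.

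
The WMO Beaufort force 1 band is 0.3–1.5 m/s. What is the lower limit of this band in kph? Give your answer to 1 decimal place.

0.3–1.5 m/s × 3.6 = 1.1–5.4 km/h.

1.1 km/h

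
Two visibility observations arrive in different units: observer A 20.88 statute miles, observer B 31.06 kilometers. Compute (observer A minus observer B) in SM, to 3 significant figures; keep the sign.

1.58 SM

observer B: 31.06 km = 19.2998 SM.
Difference: 20.8800 − 19.2998 = 1.58 SM.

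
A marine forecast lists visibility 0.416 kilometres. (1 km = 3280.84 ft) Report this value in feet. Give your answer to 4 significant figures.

1 km = 3280.84 ft, so 0.416 × 3280.84 = 1365 ft.

1365 ft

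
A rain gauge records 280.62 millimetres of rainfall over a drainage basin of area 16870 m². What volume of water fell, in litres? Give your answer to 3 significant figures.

1 mm over 1 m² is 1 L, so volume = 280.62 × 16870 = 4734059.4 L ≈ 4730000 L.

4730000 litres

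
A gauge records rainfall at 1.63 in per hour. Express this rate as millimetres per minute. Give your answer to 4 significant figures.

1.63 in/hour × 25.4 mm/in × 0.0166667 hour/minute = 0.6900 mm/minute.

0.6900 mm/minute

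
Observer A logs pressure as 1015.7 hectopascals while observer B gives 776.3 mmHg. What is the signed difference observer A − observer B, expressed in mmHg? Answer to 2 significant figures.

observer A: 1015.7 hPa = 761.84 mmHg.
Difference: 761.84 − 776.30 = -14 mmHg.

-14 mmHg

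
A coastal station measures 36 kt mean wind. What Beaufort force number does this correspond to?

Beaufort force 8

36 kt lies in the Beaufort 8 band (gale, 34–40 kt).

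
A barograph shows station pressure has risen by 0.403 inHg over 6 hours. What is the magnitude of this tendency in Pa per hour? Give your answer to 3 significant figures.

227 Pa per hour

0.403 inHg / 6 h × 3386.39 Pa/inHg = 227 Pa/h.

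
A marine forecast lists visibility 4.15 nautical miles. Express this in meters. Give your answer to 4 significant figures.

7686 m

1 nmi = 1852 m, so 4.15 × 1852 = 7686 m.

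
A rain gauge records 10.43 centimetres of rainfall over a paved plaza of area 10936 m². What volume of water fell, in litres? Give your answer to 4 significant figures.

Depth: 10.43 cm × 10 = 104.3 mm.
1 mm over 1 m² is 1 L, so volume = 104.3 × 10936 = 1140624.8 L ≈ 1141000 L.

1141000 litres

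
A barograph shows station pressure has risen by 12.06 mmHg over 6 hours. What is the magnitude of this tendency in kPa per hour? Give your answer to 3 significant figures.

0.268 kPa per hour

12.06 mmHg / 6 h × 0.133322 kPa/mmHg = 0.268 kPa/h.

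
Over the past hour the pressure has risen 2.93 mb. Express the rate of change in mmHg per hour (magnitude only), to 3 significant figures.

2.20 mmHg per hour

2.93 mb / 1 h × 0.750062 mmHg/mb = 2.20 mmHg/h.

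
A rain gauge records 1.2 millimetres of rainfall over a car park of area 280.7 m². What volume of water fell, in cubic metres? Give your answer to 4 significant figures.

1 mm over 1 m² is 1 L, so volume = 1.2 × 280.7 = 336.84 L = 0.3368 m³.

0.3368 cubic metres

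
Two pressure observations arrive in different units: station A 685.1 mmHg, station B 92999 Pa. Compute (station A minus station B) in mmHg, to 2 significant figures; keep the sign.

-12 mmHg

station B: 92999 Pa = 697.55 mmHg.
Difference: 685.10 − 697.55 = -12 mmHg.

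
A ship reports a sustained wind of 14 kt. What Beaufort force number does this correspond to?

14 kt lies in the Beaufort 4 band (moderate breeze, 11–16 kt).

Beaufort force 4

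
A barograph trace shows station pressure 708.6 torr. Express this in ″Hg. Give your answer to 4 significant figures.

27.90 inHg

1 mmHg = 0.0393701 inHg, so 708.6 × 0.0393701 = 27.90 inHg.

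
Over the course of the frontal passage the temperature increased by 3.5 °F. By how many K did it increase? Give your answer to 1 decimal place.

1.9 K

Converting a difference, only the 9/5 scale factor applies: ΔK = 3.5 × 0.5556 = 1.9 K.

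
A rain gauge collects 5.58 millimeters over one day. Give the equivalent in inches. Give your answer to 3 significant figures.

0.220 in

1 mm = 0.0393701 in, so 5.58 × 0.0393701 = 0.220 in.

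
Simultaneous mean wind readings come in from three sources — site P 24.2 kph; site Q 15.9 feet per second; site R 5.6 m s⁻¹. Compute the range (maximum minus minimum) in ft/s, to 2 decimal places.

6.15 ft/s

site P: 24.2 km/h = 22.0545 ft/s.
site R: 5.6 m/s = 18.3727 ft/s.
Spread: 22.0545 − 15.9000 = 6.15 ft/s.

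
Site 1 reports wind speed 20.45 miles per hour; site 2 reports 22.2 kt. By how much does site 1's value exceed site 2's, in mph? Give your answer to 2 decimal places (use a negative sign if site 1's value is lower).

-5.10 mph

site 2: 22.2 kt = 25.5473 mph.
Difference: 20.4500 − 25.5473 = -5.10 mph.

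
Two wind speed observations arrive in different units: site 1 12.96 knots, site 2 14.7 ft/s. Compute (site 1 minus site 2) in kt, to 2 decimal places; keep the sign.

site 2: 14.7 ft/s = 8.7095 kt.
Difference: 12.9600 − 8.7095 = 4.25 kt.

4.25 kt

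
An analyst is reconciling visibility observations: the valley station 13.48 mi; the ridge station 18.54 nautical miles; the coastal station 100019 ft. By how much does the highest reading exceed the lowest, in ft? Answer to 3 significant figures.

41500 ft

the valley station: 13.48 SM = 71174.40 ft.
the ridge station: 18.54 nmi = 112651.18 ft.
Spread: 112651.18 − 71174.40 = 41500 ft.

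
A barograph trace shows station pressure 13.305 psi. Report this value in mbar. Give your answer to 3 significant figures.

917 mb

1 psi = 68.9476 mb, so 13.305 × 68.9476 = 917 mb.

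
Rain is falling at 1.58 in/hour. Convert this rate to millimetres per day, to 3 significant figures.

963 mm/day

1.58 in/hour × 25.4 mm/in × 24 hour/day = 963 mm/day.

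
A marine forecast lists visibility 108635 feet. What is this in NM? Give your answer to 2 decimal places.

17.88 nmi

1 ft = 0.000164579 nmi, so 108635 × 0.000164579 = 17.88 nmi.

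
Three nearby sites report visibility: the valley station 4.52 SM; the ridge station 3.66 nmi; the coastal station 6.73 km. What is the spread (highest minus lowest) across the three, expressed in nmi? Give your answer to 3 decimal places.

the valley station: 4.52 SM = 3.92777 nmi.
the coastal station: 6.73 km = 3.63391 nmi.
Spread: 3.92777 − 3.63391 = 0.294 nmi.

0.294 nmi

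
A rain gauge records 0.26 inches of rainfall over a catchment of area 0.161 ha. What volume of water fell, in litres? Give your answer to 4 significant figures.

10630 litres

Depth: 0.26 in × 25.4 = 6.604 mm.
Area: 0.161 ha = 1610 m².
1 mm over 1 m² is 1 L, so volume = 6.604 × 1610 = 10632.44 L ≈ 10630 L.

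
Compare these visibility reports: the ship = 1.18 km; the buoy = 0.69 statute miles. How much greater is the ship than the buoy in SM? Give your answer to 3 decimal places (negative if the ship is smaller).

0.043 SM

the ship: 1.18 km = 0.73322 SM.
Difference: 0.73322 − 0.69000 = 0.043 SM.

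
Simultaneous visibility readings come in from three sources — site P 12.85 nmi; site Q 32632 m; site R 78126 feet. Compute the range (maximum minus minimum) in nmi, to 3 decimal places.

site Q: 32632 m = 17.61987 nmi.
site R: 78126 ft = 12.85789 nmi.
Spread: 17.61987 − 12.85000 = 4.770 nmi.

4.770 nmi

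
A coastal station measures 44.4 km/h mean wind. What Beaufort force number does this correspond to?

Beaufort force 6

44.4 km/h = 12.3 m/s, which is Beaufort 6 (strong breeze, 10.8–13.8 m/s).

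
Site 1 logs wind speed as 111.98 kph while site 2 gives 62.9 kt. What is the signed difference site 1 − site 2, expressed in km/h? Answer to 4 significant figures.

site 2: 62.9 kt = 116.49080 km/h.
Difference: 111.98000 − 116.49080 = -4.511 km/h.

-4.511 km/h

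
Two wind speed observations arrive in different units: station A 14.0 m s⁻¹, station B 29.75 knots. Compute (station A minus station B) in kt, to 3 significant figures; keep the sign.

-2.54 kt

station A: 14.0 m/s = 27.2138 kt.
Difference: 27.2138 − 29.7500 = -2.54 kt.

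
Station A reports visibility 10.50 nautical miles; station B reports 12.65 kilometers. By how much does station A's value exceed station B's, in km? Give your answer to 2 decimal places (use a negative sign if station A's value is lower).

6.80 km

station A: 10.50 nmi = 19.4460 km.
Difference: 19.4460 − 12.6500 = 6.80 km.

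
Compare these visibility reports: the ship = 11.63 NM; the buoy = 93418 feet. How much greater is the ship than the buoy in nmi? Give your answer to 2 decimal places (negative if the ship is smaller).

the buoy: 93418 ft = 15.3746 nmi.
Difference: 11.6300 − 15.3746 = -3.74 nmi.

-3.74 nmi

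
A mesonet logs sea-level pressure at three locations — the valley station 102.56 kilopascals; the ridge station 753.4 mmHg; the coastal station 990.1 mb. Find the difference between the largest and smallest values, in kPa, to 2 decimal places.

the ridge station: 753.4 mmHg = 100.4451 kPa.
the coastal station: 990.1 mb = 99.0100 kPa.
Spread: 102.5600 − 99.0100 = 3.55 kPa.

3.55 kPa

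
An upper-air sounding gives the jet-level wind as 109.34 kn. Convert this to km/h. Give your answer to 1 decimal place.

1 kt = 1.852 km/h, so 109.34 × 1.852 = 202.5 km/h.

202.5 km/h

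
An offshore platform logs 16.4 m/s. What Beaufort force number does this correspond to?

16.4 m/s lies in the Beaufort 7 band (near gale, 13.9–17.1 m/s).

Beaufort force 7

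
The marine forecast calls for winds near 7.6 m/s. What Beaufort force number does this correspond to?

7.6 m/s lies in the Beaufort 4 band (moderate breeze, 5.5–7.9 m/s).

Beaufort force 4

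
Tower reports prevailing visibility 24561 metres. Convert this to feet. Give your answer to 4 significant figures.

1 m = 3.28084 ft, so 24561 × 3.28084 = 80580 ft.

80580 ft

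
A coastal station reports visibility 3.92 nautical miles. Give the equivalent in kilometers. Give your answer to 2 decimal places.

1 nmi = 1.852 km, so 3.92 × 1.852 = 7.26 km.

7.26 km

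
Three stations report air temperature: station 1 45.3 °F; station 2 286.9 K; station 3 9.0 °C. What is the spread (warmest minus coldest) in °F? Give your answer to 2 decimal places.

11.45 °F

station 1: 45.3 °F = 7.389 °C.
station 2: 286.9 K = 13.750 °C.
Spread: 13.750 − 7.389 = 6.361 °C = 11.45 °F.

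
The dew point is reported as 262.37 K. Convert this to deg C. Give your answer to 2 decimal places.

°C = 262.37 − 273.15 = -10.78 °C.

-10.78 °C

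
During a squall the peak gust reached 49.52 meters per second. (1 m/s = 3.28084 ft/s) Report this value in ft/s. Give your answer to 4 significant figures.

1 m/s = 3.28084 ft/s, so 49.52 × 3.28084 = 162.5 ft/s.

162.5 ft/s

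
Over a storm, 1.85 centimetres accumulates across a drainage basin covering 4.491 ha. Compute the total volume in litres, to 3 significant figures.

831000 litres

Depth: 1.85 cm × 10 = 18.5 mm.
Area: 4.491 ha = 44910 m².
1 mm over 1 m² is 1 L, so volume = 18.5 × 44910 = 830835 L ≈ 831000 L.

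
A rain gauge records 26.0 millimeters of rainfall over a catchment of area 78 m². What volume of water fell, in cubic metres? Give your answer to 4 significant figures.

2.028 cubic metres

1 mm over 1 m² is 1 L, so volume = 26 × 78 = 2028 L = 2.028 m³.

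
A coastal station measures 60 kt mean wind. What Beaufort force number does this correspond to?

60 kt lies in the Beaufort 11 band (violent storm, 56–63 kt).

Beaufort force 11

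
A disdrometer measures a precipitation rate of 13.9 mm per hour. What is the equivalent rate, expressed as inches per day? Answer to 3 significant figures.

13.9 mm/hour × 0.0393701 in/mm × 24 hour/day = 13.1 in/day.

13.1 in/day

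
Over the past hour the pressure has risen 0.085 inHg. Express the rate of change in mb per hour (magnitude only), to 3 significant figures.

0.085 inHg / 1 h × 33.8639 mb/inHg = 2.88 mb/h.

2.88 mb per hour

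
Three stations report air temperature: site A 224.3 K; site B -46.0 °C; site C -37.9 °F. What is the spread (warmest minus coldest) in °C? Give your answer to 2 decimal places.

10.02 °C

site A: 224.3 K = -48.850 °C.
site C: -37.9 °F = -38.833 °C.
Spread: (-38.833) − (-48.850) = 10.017 °C.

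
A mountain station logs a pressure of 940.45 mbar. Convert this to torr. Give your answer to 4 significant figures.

1 mb = 0.750062 mmHg, so 940.45 × 0.750062 = 705.4 mmHg.

705.4 mmHg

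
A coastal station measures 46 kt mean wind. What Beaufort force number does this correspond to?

Beaufort force 9

46 kt lies in the Beaufort 9 band (strong gale, 41–47 kt).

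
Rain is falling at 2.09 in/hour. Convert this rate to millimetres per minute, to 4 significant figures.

2.09 in/hour × 25.4 mm/in × 0.0166667 hour/minute = 0.8848 mm/minute.

0.8848 mm/minute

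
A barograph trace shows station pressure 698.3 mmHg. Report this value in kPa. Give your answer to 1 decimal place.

93.1 kPa

1 mmHg = 0.133322 kPa, so 698.3 × 0.133322 = 93.1 kPa.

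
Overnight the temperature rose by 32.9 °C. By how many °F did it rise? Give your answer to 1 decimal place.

59.2 °F

For a temperature change the 32° offset cancels: Δ°F = 32.9 × 1.8 = 59.2 °F.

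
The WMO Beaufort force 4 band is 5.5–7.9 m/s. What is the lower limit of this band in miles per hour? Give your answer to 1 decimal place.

12.3 mph

5.5–7.9 m/s × 2.237 = 12.3–17.7 mph.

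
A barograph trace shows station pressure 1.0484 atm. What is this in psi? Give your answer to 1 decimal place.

15.4 psi

1 atm = 14.6959 psi, so 1.0484 × 14.6959 = 15.4 psi.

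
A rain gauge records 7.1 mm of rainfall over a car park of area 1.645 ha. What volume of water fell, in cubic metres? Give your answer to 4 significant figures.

116.8 cubic metres

Area: 1.645 ha = 16450 m².
1 mm over 1 m² is 1 L, so volume = 7.1 × 16450 = 116795 L = 116.8 m³.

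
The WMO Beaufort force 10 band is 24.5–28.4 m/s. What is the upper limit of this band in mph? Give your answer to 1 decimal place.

24.5–28.4 m/s × 2.237 = 54.8–63.5 mph.

63.5 mph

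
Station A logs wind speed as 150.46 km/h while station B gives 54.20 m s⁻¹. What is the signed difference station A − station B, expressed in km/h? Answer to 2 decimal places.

station B: 54.20 m/s = 195.1200 km/h.
Difference: 150.4600 − 195.1200 = -44.66 km/h.

-44.66 km/h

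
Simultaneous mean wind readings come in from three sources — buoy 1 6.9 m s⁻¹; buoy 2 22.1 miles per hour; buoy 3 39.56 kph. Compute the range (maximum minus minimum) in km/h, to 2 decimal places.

14.72 km/h

buoy 1: 6.9 m/s = 24.8400 km/h.
buoy 2: 22.1 mph = 35.5665 km/h.
Spread: 39.5600 − 24.8400 = 14.72 km/h.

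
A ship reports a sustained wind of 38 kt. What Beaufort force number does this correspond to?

Beaufort force 8

38 kt lies in the Beaufort 8 band (gale, 34–40 kt).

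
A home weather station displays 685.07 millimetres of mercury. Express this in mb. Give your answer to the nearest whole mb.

913 mb

1 mmHg = 1.33322 mb, so 685.07 × 1.33322 = 913 mb.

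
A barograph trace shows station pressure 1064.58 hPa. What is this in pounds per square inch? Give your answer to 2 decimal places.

15.44 psi

1 hPa = 0.0145038 psi, so 1064.58 × 0.0145038 = 15.44 psi.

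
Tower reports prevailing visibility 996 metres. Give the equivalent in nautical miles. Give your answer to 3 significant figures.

1 m = 0.000539957 nmi, so 996 × 0.000539957 = 0.538 nmi.

0.538 nmi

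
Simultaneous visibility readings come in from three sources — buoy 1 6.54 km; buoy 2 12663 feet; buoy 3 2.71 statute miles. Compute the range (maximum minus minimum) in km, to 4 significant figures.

2.680 km

buoy 2: 12663 ft = 3.85968 km.
buoy 3: 2.71 SM = 4.36132 km.
Spread: 6.54000 − 3.85968 = 2.680 km.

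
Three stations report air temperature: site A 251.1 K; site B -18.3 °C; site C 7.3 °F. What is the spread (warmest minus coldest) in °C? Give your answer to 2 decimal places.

site A: 251.1 K = -22.050 °C.
site C: 7.3 °F = -13.722 °C.
Spread: (-13.722) − (-22.050) = 8.328 °C.

8.33 °C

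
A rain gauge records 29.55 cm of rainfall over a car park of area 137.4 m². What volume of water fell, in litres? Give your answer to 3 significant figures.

Depth: 29.55 cm × 10 = 295.5 mm.
1 mm over 1 m² is 1 L, so volume = 295.5 × 137.4 = 40601.7 L ≈ 40600 L.

40600 litres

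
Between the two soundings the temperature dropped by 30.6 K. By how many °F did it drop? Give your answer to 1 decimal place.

55.1 °F

For a temperature change the 32° offset cancels: Δ°F = 30.6 × 1.8 = 55.1 °F.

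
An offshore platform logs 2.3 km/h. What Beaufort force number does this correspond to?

Beaufort force 1

2.3 km/h = 0.6 m/s, which is Beaufort 1 (light air, 0.3–1.5 m/s).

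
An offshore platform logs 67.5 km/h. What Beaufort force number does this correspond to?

67.5 km/h = 18.8 m/s, which is Beaufort 8 (gale, 17.2–20.7 m/s).

Beaufort force 8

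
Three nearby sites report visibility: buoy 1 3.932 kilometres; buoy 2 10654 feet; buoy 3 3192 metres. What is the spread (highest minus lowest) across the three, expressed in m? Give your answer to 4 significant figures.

buoy 1: 3.932 km = 3932.000 m.
buoy 2: 10654 ft = 3247.339 m.
Spread: 3932.000 − 3192.000 = 740.0 m.

740.0 m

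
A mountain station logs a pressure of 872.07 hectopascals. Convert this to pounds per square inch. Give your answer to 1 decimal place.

1 hPa = 0.0145038 psi, so 872.07 × 0.0145038 = 12.6 psi.

12.6 psi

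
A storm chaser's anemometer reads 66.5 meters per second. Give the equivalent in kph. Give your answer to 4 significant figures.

1 m/s = 3.6 km/h, so 66.5 × 3.6 = 239.4 km/h.

239.4 km/h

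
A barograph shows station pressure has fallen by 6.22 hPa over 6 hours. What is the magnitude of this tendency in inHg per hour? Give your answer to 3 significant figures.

6.22 hPa / 6 h × 0.02953 inHg/hPa = 0.0306 inHg/h.

0.0306 inHg per hour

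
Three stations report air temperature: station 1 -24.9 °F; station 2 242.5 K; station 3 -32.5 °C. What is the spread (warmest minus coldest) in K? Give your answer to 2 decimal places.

station 1: -24.9 °F = -31.611 °C.
station 2: 242.5 K = -30.650 °C.
Spread: (-30.650) − (-32.500) = 1.850 °C.

1.85 K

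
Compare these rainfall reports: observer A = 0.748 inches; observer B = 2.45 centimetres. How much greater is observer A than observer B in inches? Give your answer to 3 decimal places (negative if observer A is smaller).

-0.217 in

observer B: 2.45 cm = 0.96457 in.
Difference: 0.74800 − 0.96457 = -0.217 in.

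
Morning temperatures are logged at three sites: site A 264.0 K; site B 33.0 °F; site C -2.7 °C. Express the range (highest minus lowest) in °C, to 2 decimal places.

site A: 264.0 K = -9.150 °C.
site B: 33.0 °F = 0.556 °C.
Spread: 0.556 − (-9.150) = 9.706 °C.

9.71 °C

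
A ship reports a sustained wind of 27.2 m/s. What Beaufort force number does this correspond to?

Beaufort force 10

27.2 m/s lies in the Beaufort 10 band (storm, 24.5–28.4 m/s).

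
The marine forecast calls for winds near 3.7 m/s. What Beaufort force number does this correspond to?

Beaufort force 3

3.7 m/s lies in the Beaufort 3 band (gentle breeze, 3.4–5.4 m/s).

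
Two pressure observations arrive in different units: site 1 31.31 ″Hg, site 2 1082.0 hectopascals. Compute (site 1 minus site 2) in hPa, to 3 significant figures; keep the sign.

-21.7 hPa

site 1: 31.31 inHg = 1060.278 hPa.
Difference: 1060.278 − 1082.000 = -21.7 hPa.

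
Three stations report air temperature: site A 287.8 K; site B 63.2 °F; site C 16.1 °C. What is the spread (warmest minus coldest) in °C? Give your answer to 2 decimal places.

2.68 °C

site A: 287.8 K = 14.650 °C.
site B: 63.2 °F = 17.333 °C.
Spread: 17.333 − 14.650 = 2.683 °C.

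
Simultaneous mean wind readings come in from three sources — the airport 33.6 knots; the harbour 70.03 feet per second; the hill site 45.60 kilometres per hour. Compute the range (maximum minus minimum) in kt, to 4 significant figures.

the harbour: 70.03 ft/s = 41.4916 kt.
the hill site: 45.60 km/h = 24.6220 kt.
Spread: 41.4916 − 24.6220 = 16.87 kt.

16.87 kt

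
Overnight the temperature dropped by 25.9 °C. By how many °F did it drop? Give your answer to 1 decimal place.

Converting a difference, only the 9/5 scale factor applies: Δ°F = 25.9 × 1.8 = 46.6 °F.

46.6 °F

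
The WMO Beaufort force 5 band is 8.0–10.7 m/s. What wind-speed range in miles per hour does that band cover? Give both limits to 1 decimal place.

8.0–10.7 m/s × 2.237 = 17.9–23.9 mph.

17.9 to 23.9 mph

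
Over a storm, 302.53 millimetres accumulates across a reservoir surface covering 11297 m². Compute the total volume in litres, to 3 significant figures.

3420000 litres

1 mm over 1 m² is 1 L, so volume = 302.53 × 11297 = 3417681.4 L ≈ 3420000 L.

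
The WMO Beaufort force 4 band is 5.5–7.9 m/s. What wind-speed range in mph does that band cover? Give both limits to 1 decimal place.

12.3 to 17.7 mph

5.5–7.9 m/s × 2.237 = 12.3–17.7 mph.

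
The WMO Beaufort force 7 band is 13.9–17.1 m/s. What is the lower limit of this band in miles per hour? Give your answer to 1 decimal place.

13.9–17.1 m/s × 2.237 = 31.1–38.3 mph.

31.1 mph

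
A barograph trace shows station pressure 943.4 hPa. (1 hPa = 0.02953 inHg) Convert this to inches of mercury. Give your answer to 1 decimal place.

1 hPa = 0.02953 inHg, so 943.4 × 0.02953 = 27.9 inHg.

27.9 inHg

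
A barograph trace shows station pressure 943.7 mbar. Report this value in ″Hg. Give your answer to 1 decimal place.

27.9 inHg

1 mb = 0.02953 inHg, so 943.7 × 0.02953 = 27.9 inHg.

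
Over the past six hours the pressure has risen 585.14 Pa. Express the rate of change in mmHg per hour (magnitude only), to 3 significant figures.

0.731 mmHg per hour

585.14 Pa / 6 h × 0.00750062 mmHg/Pa = 0.731 mmHg/h.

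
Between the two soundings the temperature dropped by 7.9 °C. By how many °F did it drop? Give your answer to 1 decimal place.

14.2 °F

A change of 1 °C equals a change of 1.8 °F: Δ°F = 7.9 × 1.8 = 14.2 °F.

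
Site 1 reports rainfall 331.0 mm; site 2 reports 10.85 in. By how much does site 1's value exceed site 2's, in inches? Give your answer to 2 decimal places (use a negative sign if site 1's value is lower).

2.18 in

site 1: 331.0 mm = 13.0315 in.
Difference: 13.0315 − 10.8500 = 2.18 in.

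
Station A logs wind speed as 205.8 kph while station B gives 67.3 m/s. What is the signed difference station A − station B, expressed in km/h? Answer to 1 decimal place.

station B: 67.3 m/s = 242.280 km/h.
Difference: 205.800 − 242.280 = -36.5 km/h.

-36.5 km/h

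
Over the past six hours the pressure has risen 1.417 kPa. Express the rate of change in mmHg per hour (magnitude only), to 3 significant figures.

1.77 mmHg per hour

1.417 kPa / 6 h × 7.50062 mmHg/kPa = 1.77 mmHg/h.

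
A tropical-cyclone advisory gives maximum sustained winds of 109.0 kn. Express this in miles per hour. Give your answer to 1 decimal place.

125.4 mph

1 kt = 1.15078 mph, so 109.0 × 1.15078 = 125.4 mph.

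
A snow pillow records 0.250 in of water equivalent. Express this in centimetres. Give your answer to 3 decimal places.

0.635 cm

1 in = 2.54 cm, so 0.250 × 2.54 = 0.635 cm.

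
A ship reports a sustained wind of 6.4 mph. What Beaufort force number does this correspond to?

Beaufort force 2

6.4 mph = 2.9 m/s, which is Beaufort 2 (light breeze, 1.6–3.3 m/s).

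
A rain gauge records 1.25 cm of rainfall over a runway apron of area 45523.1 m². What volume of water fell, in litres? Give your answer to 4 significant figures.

569000 litres

Depth: 1.25 cm × 10 = 12.5 mm.
1 mm over 1 m² is 1 L, so volume = 12.5 × 45523.1 = 569038.75 L ≈ 569000 L.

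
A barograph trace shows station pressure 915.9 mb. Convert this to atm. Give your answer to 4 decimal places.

1 mb = 0.000986923 atm, so 915.9 × 0.000986923 = 0.9039 atm.

0.9039 atm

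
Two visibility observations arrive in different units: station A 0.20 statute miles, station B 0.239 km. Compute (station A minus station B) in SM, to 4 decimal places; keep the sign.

station B: 0.239 km = 0.148508 SM.
Difference: 0.200000 − 0.148508 = 0.0515 SM.

0.0515 SM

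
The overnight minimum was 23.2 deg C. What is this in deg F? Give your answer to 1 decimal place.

73.8 °F

°F = °C × 9/5 + 32 = 23.2 × 1.8 + 32 = 73.8 °F.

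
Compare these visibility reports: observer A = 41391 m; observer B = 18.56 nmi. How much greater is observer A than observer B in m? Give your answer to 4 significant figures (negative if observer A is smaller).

7018 m

observer B: 18.56 nmi = 34373.12 m.
Difference: 41391.00 − 34373.12 = 7018 m.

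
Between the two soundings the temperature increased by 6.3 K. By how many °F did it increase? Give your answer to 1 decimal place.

11.3 °F

For a temperature change the 32° offset cancels: Δ°F = 6.3 × 1.8 = 11.3 °F.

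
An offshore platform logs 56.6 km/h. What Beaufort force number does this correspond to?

Beaufort force 7

56.6 km/h = 15.7 m/s, which is Beaufort 7 (near gale, 13.9–17.1 m/s).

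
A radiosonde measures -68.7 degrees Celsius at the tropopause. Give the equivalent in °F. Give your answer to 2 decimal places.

°F = °C × 9/5 + 32 = -68.7 × 1.8 + 32 = -91.66 °F.

-91.66 °F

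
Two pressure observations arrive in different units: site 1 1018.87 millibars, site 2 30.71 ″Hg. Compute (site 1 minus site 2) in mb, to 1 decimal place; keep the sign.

-21.1 mb

site 2: 30.71 inHg = 1039.960 mb.
Difference: 1018.870 − 1039.960 = -21.1 mb.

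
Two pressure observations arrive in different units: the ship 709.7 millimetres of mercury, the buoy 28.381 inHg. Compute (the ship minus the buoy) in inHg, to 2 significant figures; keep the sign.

-0.44 inHg

the ship: 709.7 mmHg = 27.9409 inHg.
Difference: 27.9409 − 28.3810 = -0.44 inHg.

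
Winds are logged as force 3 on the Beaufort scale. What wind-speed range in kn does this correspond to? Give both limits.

7 to 10 kt

Beaufort 3 (gentle breeze) spans 7–10 knots.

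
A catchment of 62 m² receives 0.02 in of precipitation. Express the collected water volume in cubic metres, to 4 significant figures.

Depth: 0.02 in × 25.4 = 0.508 mm.
1 mm over 1 m² is 1 L, so volume = 0.508 × 62 = 31.496 L = 0.03150 m³.

0.03150 cubic metres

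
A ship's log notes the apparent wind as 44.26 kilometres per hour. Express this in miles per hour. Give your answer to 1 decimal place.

1 km/h = 0.621371 mph, so 44.26 × 0.621371 = 27.5 mph.

27.5 mph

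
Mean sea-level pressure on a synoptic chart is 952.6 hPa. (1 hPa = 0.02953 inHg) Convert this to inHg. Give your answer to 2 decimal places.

28.13 inHg

1 hPa = 0.02953 inHg, so 952.6 × 0.02953 = 28.13 inHg.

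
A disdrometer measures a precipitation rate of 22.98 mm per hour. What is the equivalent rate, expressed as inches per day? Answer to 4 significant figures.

21.71 in/day

22.98 mm/hour × 0.0393701 in/mm × 24 hour/day = 21.71 in/day.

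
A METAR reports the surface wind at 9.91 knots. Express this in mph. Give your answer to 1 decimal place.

1 kt = 1.15078 mph, so 9.91 × 1.15078 = 11.4 mph.

11.4 mph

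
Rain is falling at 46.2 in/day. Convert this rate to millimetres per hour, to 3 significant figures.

46.2 in/day × 25.4 mm/in × 0.0416667 day/hour = 48.9 mm/hour.

48.9 mm/hour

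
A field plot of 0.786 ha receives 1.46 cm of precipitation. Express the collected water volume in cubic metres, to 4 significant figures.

Depth: 1.46 cm × 10 = 14.6 mm.
Area: 0.786 ha = 7860 m².
1 mm over 1 m² is 1 L, so volume = 14.6 × 7860 = 114756 L = 114.8 m³.

114.8 cubic metres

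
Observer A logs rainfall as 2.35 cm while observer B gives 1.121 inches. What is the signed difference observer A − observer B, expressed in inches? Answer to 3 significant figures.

observer A: 2.35 cm = 0.92520 in.
Difference: 0.92520 − 1.12100 = -0.196 in.

-0.196 in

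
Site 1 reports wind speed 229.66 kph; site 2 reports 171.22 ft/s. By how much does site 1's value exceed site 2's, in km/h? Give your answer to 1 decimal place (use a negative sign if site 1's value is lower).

site 2: 171.22 ft/s = 187.876 km/h.
Difference: 229.660 − 187.876 = 41.8 km/h.

41.8 km/h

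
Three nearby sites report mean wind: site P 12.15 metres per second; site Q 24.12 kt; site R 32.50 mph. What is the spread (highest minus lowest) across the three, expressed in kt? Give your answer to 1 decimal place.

4.6 kt

site P: 12.15 m/s = 23.618 kt.
site R: 32.50 mph = 28.242 kt.
Spread: 28.242 − 23.618 = 4.6 kt.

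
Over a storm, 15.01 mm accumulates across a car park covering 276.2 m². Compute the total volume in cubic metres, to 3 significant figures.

4.15 cubic metres

1 mm over 1 m² is 1 L, so volume = 15.01 × 276.2 = 4145.762 L = 4.15 m³.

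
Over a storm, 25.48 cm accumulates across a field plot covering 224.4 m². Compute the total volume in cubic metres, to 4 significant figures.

Depth: 25.48 cm × 10 = 254.8 mm.
1 mm over 1 m² is 1 L, so volume = 254.8 × 224.4 = 57177.12 L = 57.18 m³.

57.18 cubic metres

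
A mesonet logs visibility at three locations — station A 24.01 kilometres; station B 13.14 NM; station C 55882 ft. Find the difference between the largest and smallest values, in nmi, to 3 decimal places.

station A: 24.01 km = 12.96436 nmi.
station C: 55882 ft = 9.19699 nmi.
Spread: 13.14000 − 9.19699 = 3.943 nmi.

3.943 nmi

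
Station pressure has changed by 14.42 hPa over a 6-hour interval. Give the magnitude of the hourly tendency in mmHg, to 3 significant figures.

1.80 mmHg per hour

14.42 hPa / 6 h × 0.750062 mmHg/hPa = 1.80 mmHg/h.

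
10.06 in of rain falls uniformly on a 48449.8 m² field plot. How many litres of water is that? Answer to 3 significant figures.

12400000 litres

Depth: 10.06 in × 25.4 = 255.524 mm.
1 mm over 1 m² is 1 L, so volume = 255.524 × 48449.8 = 12380087 L ≈ 12400000 L.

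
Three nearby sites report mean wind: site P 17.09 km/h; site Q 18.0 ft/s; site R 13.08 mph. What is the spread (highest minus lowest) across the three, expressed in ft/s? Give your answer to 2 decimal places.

site P: 17.09 km/h = 15.5749 ft/s.
site R: 13.08 mph = 19.1840 ft/s.
Spread: 19.1840 − 15.5749 = 3.61 ft/s.

3.61 ft/s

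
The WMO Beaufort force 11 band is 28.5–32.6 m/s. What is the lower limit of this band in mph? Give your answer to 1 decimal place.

28.5–32.6 m/s × 2.237 = 63.8–72.9 mph.

63.8 mph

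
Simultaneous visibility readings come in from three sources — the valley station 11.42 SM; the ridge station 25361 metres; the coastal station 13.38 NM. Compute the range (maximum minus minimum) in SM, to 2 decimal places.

the ridge station: 25361 m = 15.7586 SM.
the coastal station: 13.38 nmi = 15.3974 SM.
Spread: 15.7586 − 11.4200 = 4.34 SM.

4.34 SM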